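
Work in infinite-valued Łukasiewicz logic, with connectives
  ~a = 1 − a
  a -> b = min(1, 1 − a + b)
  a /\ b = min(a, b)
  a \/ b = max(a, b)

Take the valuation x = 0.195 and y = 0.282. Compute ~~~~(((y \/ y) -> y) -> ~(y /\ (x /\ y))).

y \/ y = max(0.282, 0.282) = 0.282
(y \/ y) -> y = min(1, 1 − 0.282 + 0.282) = min(1, 1.000) = 1.000
x /\ y = min(0.195, 0.282) = 0.195
y /\ (x /\ y) = min(0.282, 0.195) = 0.195
~(y /\ (x /\ y)) = 1 − 0.195 = 0.805
((y \/ y) -> y) -> ~(y /\ (x /\ y)) = min(1, 1 − 1.000 + 0.805) = min(1, 0.805) = 0.805
~(((y \/ y) -> y) -> ~(y /\ (x /\ y))) = 1 − 0.805 = 0.195
~~(((y \/ y) -> y) -> ~(y /\ (x /\ y))) = 1 − 0.195 = 0.805
~~~(((y \/ y) -> y) -> ~(y /\ (x /\ y))) = 1 − 0.805 = 0.195
~~~~(((y \/ y) -> y) -> ~(y /\ (x /\ y))) = 1 − 0.195 = 0.805

0.805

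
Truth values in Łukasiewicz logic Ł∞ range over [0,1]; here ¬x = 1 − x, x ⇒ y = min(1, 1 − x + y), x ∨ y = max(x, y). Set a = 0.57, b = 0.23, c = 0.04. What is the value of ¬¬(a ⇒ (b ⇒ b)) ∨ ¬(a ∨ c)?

b ⇒ b = min(1, 1 − 0.23 + 0.23) = min(1, 1.00) = 1.00
a ⇒ (b ⇒ b) = min(1, 1 − 0.57 + 1.00) = min(1, 1.43) = 1.00
¬(a ⇒ (b ⇒ b)) = 1 − 1.00 = 0.00
¬¬(a ⇒ (b ⇒ b)) = 1 − 0.00 = 1.00
a ∨ c = max(0.57, 0.04) = 0.57
¬(a ∨ c) = 1 − 0.57 = 0.43
¬¬(a ⇒ (b ⇒ b)) ∨ ¬(a ∨ c) = max(1.00, 0.43) = 1.00

1.00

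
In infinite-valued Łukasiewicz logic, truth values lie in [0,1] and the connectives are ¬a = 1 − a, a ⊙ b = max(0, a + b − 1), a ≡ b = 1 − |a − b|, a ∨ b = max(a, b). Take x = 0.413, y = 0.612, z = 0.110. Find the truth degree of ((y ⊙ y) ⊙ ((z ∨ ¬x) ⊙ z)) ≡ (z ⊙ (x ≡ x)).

0.890

y ⊙ y = max(0, 0.612 + 0.612 − 1) = max(0, 0.224) = 0.224
¬x = 1 − 0.413 = 0.587
z ∨ ¬x = max(0.110, 0.587) = 0.587
(z ∨ ¬x) ⊙ z = max(0, 0.587 + 0.110 − 1) = max(0, -0.303) = 0.000
(y ⊙ y) ⊙ ((z ∨ ¬x) ⊙ z) = max(0, 0.224 + 0.000 − 1) = max(0, -0.776) = 0.000
x ≡ x = 1 − |0.413 − 0.413| = 1 − 0.000 = 1.000
z ⊙ (x ≡ x) = max(0, 0.110 + 1.000 − 1) = max(0, 0.110) = 0.110
((y ⊙ y) ⊙ ((z ∨ ¬x) ⊙ z)) ≡ (z ⊙ (x ≡ x)) = 1 − |0.000 − 0.110| = 1 − 0.110 = 0.890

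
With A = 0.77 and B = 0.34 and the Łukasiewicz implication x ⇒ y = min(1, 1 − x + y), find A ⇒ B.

A ⇒ B = min(1, 1 − 0.77 + 0.34) = min(1, 0.57) = 0.57
For comparison, the Gödel implication (1 if x ≤ y else y) would give 0.34.

0.57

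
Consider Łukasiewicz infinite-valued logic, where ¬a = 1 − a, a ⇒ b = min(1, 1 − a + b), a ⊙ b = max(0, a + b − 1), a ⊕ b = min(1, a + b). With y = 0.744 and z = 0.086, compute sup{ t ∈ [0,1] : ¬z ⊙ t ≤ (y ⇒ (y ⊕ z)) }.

1.000

¬z = 1 − 0.086 = 0.914
So the left factor is ¬z = 0.914.
y ⊕ z = min(1, 0.744 + 0.086) = min(1, 0.830) = 0.830
y ⇒ (y ⊕ z) = min(1, 1 − 0.744 + 0.830) = min(1, 1.086) = 1.000
So the right-hand bound is y ⇒ (y ⊕ z) = 1.000.
The residuum of the Łukasiewicz t-norm gives the supremum: min(1, 1 − 0.914 + 1.000).
1 − 0.914 + 1.000 = 1.086, so t = min(1, 1.086) = 1.000.
Check: 0.914 ⊙ 1.000 = max(0, 0.914) = 0.914 ≤ 1.000.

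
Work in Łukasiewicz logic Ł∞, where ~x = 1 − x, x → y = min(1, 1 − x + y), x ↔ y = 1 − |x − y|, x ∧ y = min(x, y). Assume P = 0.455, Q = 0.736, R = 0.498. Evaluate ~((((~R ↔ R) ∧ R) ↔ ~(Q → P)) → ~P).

~R = 1 − 0.498 = 0.502
~R ↔ R = 1 − |0.502 − 0.498| = 1 − 0.004 = 0.996
(~R ↔ R) ∧ R = min(0.996, 0.498) = 0.498
Q → P = min(1, 1 − 0.736 + 0.455) = min(1, 0.719) = 0.719
~(Q → P) = 1 − 0.719 = 0.281
((~R ↔ R) ∧ R) ↔ ~(Q → P) = 1 − |0.498 − 0.281| = 1 − 0.217 = 0.783
~P = 1 − 0.455 = 0.545
(((~R ↔ R) ∧ R) ↔ ~(Q → P)) → ~P = min(1, 1 − 0.783 + 0.545) = min(1, 0.762) = 0.762
~((((~R ↔ R) ∧ R) ↔ ~(Q → P)) → ~P) = 1 − 0.762 = 0.238

0.238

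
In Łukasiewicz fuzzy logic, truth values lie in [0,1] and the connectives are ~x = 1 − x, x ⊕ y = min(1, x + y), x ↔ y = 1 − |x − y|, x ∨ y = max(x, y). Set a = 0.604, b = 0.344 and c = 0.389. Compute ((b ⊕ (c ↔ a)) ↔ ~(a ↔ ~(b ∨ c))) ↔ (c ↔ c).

0.007

c ↔ a = 1 − |0.389 − 0.604| = 1 − 0.215 = 0.785
b ⊕ (c ↔ a) = min(1, 0.344 + 0.785) = min(1, 1.129) = 1.000
b ∨ c = max(0.344, 0.389) = 0.389
~(b ∨ c) = 1 − 0.389 = 0.611
a ↔ ~(b ∨ c) = 1 − |0.604 − 0.611| = 1 − 0.007 = 0.993
~(a ↔ ~(b ∨ c)) = 1 − 0.993 = 0.007
(b ⊕ (c ↔ a)) ↔ ~(a ↔ ~(b ∨ c)) = 1 − |1.000 − 0.007| = 1 − 0.993 = 0.007
c ↔ c = 1 − |0.389 − 0.389| = 1 − 0.000 = 1.000
((b ⊕ (c ↔ a)) ↔ ~(a ↔ ~(b ∨ c))) ↔ (c ↔ c) = 1 − |0.007 − 1.000| = 1 − 0.993 = 0.007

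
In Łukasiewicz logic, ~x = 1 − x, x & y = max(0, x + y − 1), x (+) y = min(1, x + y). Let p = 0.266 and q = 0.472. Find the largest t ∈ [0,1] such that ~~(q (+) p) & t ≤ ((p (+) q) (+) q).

q (+) p = min(1, 0.472 + 0.266) = min(1, 0.738) = 0.738
~(q (+) p) = 1 − 0.738 = 0.262
~~(q (+) p) = 1 − 0.262 = 0.738
So the left factor is ~~(q (+) p) = 0.738.
p (+) q = min(1, 0.266 + 0.472) = min(1, 0.738) = 0.738
(p (+) q) (+) q = min(1, 0.738 + 0.472) = min(1, 1.210) = 1.000
So the right-hand bound is (p (+) q) (+) q = 1.000.
The residuum of the Łukasiewicz t-norm gives the supremum: min(1, 1 − 0.738 + 1.000).
1 − 0.738 + 1.000 = 1.262, so t = min(1, 1.262) = 1.000.
Check: 0.738 & 1.000 = max(0, 0.738) = 0.738 ≤ 1.000.

1.000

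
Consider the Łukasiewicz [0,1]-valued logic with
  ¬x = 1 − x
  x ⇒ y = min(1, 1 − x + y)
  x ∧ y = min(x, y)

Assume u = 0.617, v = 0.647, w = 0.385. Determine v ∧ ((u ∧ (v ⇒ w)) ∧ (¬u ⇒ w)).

0.617

v ⇒ w = min(1, 1 − 0.647 + 0.385) = min(1, 0.738) = 0.738
u ∧ (v ⇒ w) = min(0.617, 0.738) = 0.617
¬u = 1 − 0.617 = 0.383
¬u ⇒ w = min(1, 1 − 0.383 + 0.385) = min(1, 1.002) = 1.000
(u ∧ (v ⇒ w)) ∧ (¬u ⇒ w) = min(0.617, 1.000) = 0.617
v ∧ ((u ∧ (v ⇒ w)) ∧ (¬u ⇒ w)) = min(0.647, 0.617) = 0.617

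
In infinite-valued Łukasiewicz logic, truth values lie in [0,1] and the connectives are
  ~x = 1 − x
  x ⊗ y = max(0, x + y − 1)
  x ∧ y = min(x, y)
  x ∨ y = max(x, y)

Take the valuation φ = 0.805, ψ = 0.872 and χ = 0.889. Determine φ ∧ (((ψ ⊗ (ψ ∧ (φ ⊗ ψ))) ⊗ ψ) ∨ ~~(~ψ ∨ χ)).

φ ⊗ ψ = max(0, 0.805 + 0.872 − 1) = max(0, 0.677) = 0.677
ψ ∧ (φ ⊗ ψ) = min(0.872, 0.677) = 0.677
ψ ⊗ (ψ ∧ (φ ⊗ ψ)) = max(0, 0.872 + 0.677 − 1) = max(0, 0.549) = 0.549
(ψ ⊗ (ψ ∧ (φ ⊗ ψ))) ⊗ ψ = max(0, 0.549 + 0.872 − 1) = max(0, 0.421) = 0.421
~ψ = 1 − 0.872 = 0.128
~ψ ∨ χ = max(0.128, 0.889) = 0.889
~(~ψ ∨ χ) = 1 − 0.889 = 0.111
~~(~ψ ∨ χ) = 1 − 0.111 = 0.889
((ψ ⊗ (ψ ∧ (φ ⊗ ψ))) ⊗ ψ) ∨ ~~(~ψ ∨ χ) = max(0.421, 0.889) = 0.889
φ ∧ (((ψ ⊗ (ψ ∧ (φ ⊗ ψ))) ⊗ ψ) ∨ ~~(~ψ ∨ χ)) = min(0.805, 0.889) = 0.805

0.805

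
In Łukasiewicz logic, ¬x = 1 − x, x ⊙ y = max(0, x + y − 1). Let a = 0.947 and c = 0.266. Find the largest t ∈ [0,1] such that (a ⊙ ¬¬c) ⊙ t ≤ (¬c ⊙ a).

¬c = 1 − 0.266 = 0.734
¬¬c = 1 − 0.734 = 0.266
a ⊙ ¬¬c = max(0, 0.947 + 0.266 − 1) = max(0, 0.213) = 0.213
So the left factor is a ⊙ ¬¬c = 0.213.
¬c ⊙ a = max(0, 0.734 + 0.947 − 1) = max(0, 0.681) = 0.681
So the right-hand bound is ¬c ⊙ a = 0.681.
The residuum of the Łukasiewicz t-norm gives the supremum: min(1, 1 − 0.213 + 0.681).
1 − 0.213 + 0.681 = 1.468, so t = min(1, 1.468) = 1.000.
Check: 0.213 ⊙ 1.000 = max(0, 0.213) = 0.213 ≤ 0.681.

1.000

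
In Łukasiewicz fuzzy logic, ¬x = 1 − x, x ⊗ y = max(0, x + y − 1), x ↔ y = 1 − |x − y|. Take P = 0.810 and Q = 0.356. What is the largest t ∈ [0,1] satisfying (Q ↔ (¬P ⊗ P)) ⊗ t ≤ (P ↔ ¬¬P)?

1.000

¬P = 1 − 0.810 = 0.190
¬P ⊗ P = max(0, 0.190 + 0.810 − 1) = max(0, 0.000) = 0.000
Q ↔ (¬P ⊗ P) = 1 − |0.356 − 0.000| = 1 − 0.356 = 0.644
So the left factor is Q ↔ (¬P ⊗ P) = 0.644.
¬¬P = 1 − 0.190 = 0.810
P ↔ ¬¬P = 1 − |0.810 − 0.810| = 1 − 0.000 = 1.000
So the right-hand bound is P ↔ ¬¬P = 1.000.
The residuum of the Łukasiewicz t-norm gives the supremum: min(1, 1 − 0.644 + 1.000).
1 − 0.644 + 1.000 = 1.356, so t = min(1, 1.356) = 1.000.
Check: 0.644 ⊗ 1.000 = max(0, 0.644) = 0.644 ≤ 1.000.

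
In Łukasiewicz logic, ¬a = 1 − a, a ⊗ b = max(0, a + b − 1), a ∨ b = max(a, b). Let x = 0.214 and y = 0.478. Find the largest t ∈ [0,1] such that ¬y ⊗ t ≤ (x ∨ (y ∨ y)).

0.956

¬y = 1 − 0.478 = 0.522
So the left factor is ¬y = 0.522.
y ∨ y = max(0.478, 0.478) = 0.478
x ∨ (y ∨ y) = max(0.214, 0.478) = 0.478
So the right-hand bound is x ∨ (y ∨ y) = 0.478.
The residuum of the Łukasiewicz t-norm gives the supremum: min(1, 1 − 0.522 + 0.478).
1 − 0.522 + 0.478 = 0.956, so t = min(1, 0.956) = 0.956.
Check: 0.522 ⊗ 0.956 = max(0, 0.478) = 0.478 ≤ 0.478.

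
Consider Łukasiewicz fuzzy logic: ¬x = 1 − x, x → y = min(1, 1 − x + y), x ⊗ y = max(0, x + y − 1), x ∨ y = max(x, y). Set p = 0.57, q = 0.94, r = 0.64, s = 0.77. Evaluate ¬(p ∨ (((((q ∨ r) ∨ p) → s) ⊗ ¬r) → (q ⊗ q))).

q ∨ r = max(0.94, 0.64) = 0.94
(q ∨ r) ∨ p = max(0.94, 0.57) = 0.94
((q ∨ r) ∨ p) → s = min(1, 1 − 0.94 + 0.77) = min(1, 0.83) = 0.83
¬r = 1 − 0.64 = 0.36
(((q ∨ r) ∨ p) → s) ⊗ ¬r = max(0, 0.83 + 0.36 − 1) = max(0, 0.19) = 0.19
q ⊗ q = max(0, 0.94 + 0.94 − 1) = max(0, 0.88) = 0.88
((((q ∨ r) ∨ p) → s) ⊗ ¬r) → (q ⊗ q) = min(1, 1 − 0.19 + 0.88) = min(1, 1.69) = 1.00
p ∨ (((((q ∨ r) ∨ p) → s) ⊗ ¬r) → (q ⊗ q)) = max(0.57, 1.00) = 1.00
¬(p ∨ (((((q ∨ r) ∨ p) → s) ⊗ ¬r) → (q ⊗ q))) = 1 − 1.00 = 0.00

0.00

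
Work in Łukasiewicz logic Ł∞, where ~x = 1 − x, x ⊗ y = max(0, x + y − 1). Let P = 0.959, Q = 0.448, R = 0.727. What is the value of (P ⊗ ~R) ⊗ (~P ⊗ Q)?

0.000

~R = 1 − 0.727 = 0.273
P ⊗ ~R = max(0, 0.959 + 0.273 − 1) = max(0, 0.232) = 0.232
~P = 1 − 0.959 = 0.041
~P ⊗ Q = max(0, 0.041 + 0.448 − 1) = max(0, -0.511) = 0.000
(P ⊗ ~R) ⊗ (~P ⊗ Q) = max(0, 0.232 + 0.000 − 1) = max(0, -0.768) = 0.000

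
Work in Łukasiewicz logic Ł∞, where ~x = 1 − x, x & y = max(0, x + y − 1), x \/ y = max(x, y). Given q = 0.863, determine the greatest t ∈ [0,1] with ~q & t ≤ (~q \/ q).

~q = 1 − 0.863 = 0.137
So the left factor is ~q = 0.137.
~q \/ q = max(0.137, 0.863) = 0.863
So the right-hand bound is ~q \/ q = 0.863.
The residuum of the Łukasiewicz t-norm gives the supremum: min(1, 1 − 0.137 + 0.863).
1 − 0.137 + 0.863 = 1.726, so t = min(1, 1.726) = 1.000.
Check: 0.137 & 1.000 = max(0, 0.137) = 0.137 ≤ 0.863.

1.000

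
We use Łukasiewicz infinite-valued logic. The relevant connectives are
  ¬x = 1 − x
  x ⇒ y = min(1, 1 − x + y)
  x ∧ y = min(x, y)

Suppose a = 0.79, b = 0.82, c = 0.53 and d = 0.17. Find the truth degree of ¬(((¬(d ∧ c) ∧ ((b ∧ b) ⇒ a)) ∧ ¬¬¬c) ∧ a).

0.53

d ∧ c = min(0.17, 0.53) = 0.17
¬(d ∧ c) = 1 − 0.17 = 0.83
b ∧ b = min(0.82, 0.82) = 0.82
(b ∧ b) ⇒ a = min(1, 1 − 0.82 + 0.79) = min(1, 0.97) = 0.97
¬(d ∧ c) ∧ ((b ∧ b) ⇒ a) = min(0.83, 0.97) = 0.83
¬c = 1 − 0.53 = 0.47
¬¬c = 1 − 0.47 = 0.53
¬¬¬c = 1 − 0.53 = 0.47
(¬(d ∧ c) ∧ ((b ∧ b) ⇒ a)) ∧ ¬¬¬c = min(0.83, 0.47) = 0.47
((¬(d ∧ c) ∧ ((b ∧ b) ⇒ a)) ∧ ¬¬¬c) ∧ a = min(0.47, 0.79) = 0.47
¬(((¬(d ∧ c) ∧ ((b ∧ b) ⇒ a)) ∧ ¬¬¬c) ∧ a) = 1 − 0.47 = 0.53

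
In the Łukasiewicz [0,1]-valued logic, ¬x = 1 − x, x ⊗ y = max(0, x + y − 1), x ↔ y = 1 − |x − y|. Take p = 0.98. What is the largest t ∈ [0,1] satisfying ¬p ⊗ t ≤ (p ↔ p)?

¬p = 1 − 0.98 = 0.02
So the left factor is ¬p = 0.02.
p ↔ p = 1 − |0.98 − 0.98| = 1 − 0.00 = 1.00
So the right-hand bound is p ↔ p = 1.00.
The residuum of the Łukasiewicz t-norm gives the supremum: min(1, 1 − 0.02 + 1.00).
1 − 0.02 + 1.00 = 1.98, so t = min(1, 1.98) = 1.00.
Check: 0.02 ⊗ 1.00 = max(0, 0.02) = 0.02 ≤ 1.00.

1.00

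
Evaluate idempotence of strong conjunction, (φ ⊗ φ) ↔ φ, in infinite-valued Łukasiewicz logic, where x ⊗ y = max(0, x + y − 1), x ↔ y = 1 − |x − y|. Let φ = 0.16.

0.84

φ ⊗ φ = max(0, 0.16 + 0.16 − 1) = max(0, -0.68) = 0.00
(φ ⊗ φ) ↔ φ = 1 − |0.00 − 0.16| = 1 − 0.16 = 0.84
(The value 0.84 < 1 shows this instance is not satisfied; fails in Ł∞ since a ⊗ a = max(0, 2a−1) ≠ a in general.)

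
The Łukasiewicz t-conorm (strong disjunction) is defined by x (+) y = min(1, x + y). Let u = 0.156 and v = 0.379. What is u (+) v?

u (+) v = min(1, 0.156 + 0.379) = min(1, 0.535) = 0.535
For comparison, the Gödel t-conorm max(x, y) would give 0.379.

0.535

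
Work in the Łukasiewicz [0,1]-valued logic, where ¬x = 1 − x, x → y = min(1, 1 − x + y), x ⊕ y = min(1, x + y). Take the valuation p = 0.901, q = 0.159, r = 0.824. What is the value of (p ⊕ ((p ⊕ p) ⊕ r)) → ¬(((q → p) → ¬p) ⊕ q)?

p ⊕ p = min(1, 0.901 + 0.901) = min(1, 1.802) = 1.000
(p ⊕ p) ⊕ r = min(1, 1.000 + 0.824) = min(1, 1.824) = 1.000
p ⊕ ((p ⊕ p) ⊕ r) = min(1, 0.901 + 1.000) = min(1, 1.901) = 1.000
q → p = min(1, 1 − 0.159 + 0.901) = min(1, 1.742) = 1.000
¬p = 1 − 0.901 = 0.099
(q → p) → ¬p = min(1, 1 − 1.000 + 0.099) = min(1, 0.099) = 0.099
((q → p) → ¬p) ⊕ q = min(1, 0.099 + 0.159) = min(1, 0.258) = 0.258
¬(((q → p) → ¬p) ⊕ q) = 1 − 0.258 = 0.742
(p ⊕ ((p ⊕ p) ⊕ r)) → ¬(((q → p) → ¬p) ⊕ q) = min(1, 1 − 1.000 + 0.742) = min(1, 0.742) = 0.742

0.742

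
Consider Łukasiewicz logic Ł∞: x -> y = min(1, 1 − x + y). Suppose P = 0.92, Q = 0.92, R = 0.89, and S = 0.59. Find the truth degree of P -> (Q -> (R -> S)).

0.86

R -> S = min(1, 1 − 0.89 + 0.59) = min(1, 0.70) = 0.70
Q -> (R -> S) = min(1, 1 − 0.92 + 0.70) = min(1, 0.78) = 0.78
P -> (Q -> (R -> S)) = min(1, 1 − 0.92 + 0.78) = min(1, 0.86) = 0.86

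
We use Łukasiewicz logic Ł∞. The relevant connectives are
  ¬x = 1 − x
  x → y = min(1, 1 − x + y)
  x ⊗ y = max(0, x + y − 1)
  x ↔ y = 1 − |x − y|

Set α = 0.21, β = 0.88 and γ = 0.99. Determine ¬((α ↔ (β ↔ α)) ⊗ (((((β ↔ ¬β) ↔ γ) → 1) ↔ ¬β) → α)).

β ↔ α = 1 − |0.88 − 0.21| = 1 − 0.67 = 0.33
α ↔ (β ↔ α) = 1 − |0.21 − 0.33| = 1 − 0.12 = 0.88
¬β = 1 − 0.88 = 0.12
β ↔ ¬β = 1 − |0.88 − 0.12| = 1 − 0.76 = 0.24
(β ↔ ¬β) ↔ γ = 1 − |0.24 − 0.99| = 1 − 0.75 = 0.25
((β ↔ ¬β) ↔ γ) → 1 = min(1, 1 − 0.25 + 1.00) = min(1, 1.75) = 1.00
(((β ↔ ¬β) ↔ γ) → 1) ↔ ¬β = 1 − |1.00 − 0.12| = 1 − 0.88 = 0.12
((((β ↔ ¬β) ↔ γ) → 1) ↔ ¬β) → α = min(1, 1 − 0.12 + 0.21) = min(1, 1.09) = 1.00
(α ↔ (β ↔ α)) ⊗ (((((β ↔ ¬β) ↔ γ) → 1) ↔ ¬β) → α) = max(0, 0.88 + 1.00 − 1) = max(0, 0.88) = 0.88
¬((α ↔ (β ↔ α)) ⊗ (((((β ↔ ¬β) ↔ γ) → 1) ↔ ¬β) → α)) = 1 − 0.88 = 0.12

0.12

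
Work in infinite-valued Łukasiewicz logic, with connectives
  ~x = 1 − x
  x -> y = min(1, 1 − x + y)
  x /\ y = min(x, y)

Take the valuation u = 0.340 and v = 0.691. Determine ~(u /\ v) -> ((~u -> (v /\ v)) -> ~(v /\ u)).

1.000

u /\ v = min(0.340, 0.691) = 0.340
~(u /\ v) = 1 − 0.340 = 0.660
~u = 1 − 0.340 = 0.660
v /\ v = min(0.691, 0.691) = 0.691
~u -> (v /\ v) = min(1, 1 − 0.660 + 0.691) = min(1, 1.031) = 1.000
v /\ u = min(0.691, 0.340) = 0.340
~(v /\ u) = 1 − 0.340 = 0.660
(~u -> (v /\ v)) -> ~(v /\ u) = min(1, 1 − 1.000 + 0.660) = min(1, 0.660) = 0.660
~(u /\ v) -> ((~u -> (v /\ v)) -> ~(v /\ u)) = min(1, 1 − 0.660 + 0.660) = min(1, 1.000) = 1.000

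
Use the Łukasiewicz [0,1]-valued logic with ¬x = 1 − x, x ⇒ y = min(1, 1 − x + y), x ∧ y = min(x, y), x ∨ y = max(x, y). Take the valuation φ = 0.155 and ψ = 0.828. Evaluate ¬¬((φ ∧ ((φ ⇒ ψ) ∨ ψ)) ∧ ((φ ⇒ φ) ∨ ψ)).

φ ⇒ ψ = min(1, 1 − 0.155 + 0.828) = min(1, 1.673) = 1.000
(φ ⇒ ψ) ∨ ψ = max(1.000, 0.828) = 1.000
φ ∧ ((φ ⇒ ψ) ∨ ψ) = min(0.155, 1.000) = 0.155
φ ⇒ φ = min(1, 1 − 0.155 + 0.155) = min(1, 1.000) = 1.000
(φ ⇒ φ) ∨ ψ = max(1.000, 0.828) = 1.000
(φ ∧ ((φ ⇒ ψ) ∨ ψ)) ∧ ((φ ⇒ φ) ∨ ψ) = min(0.155, 1.000) = 0.155
¬((φ ∧ ((φ ⇒ ψ) ∨ ψ)) ∧ ((φ ⇒ φ) ∨ ψ)) = 1 − 0.155 = 0.845
¬¬((φ ∧ ((φ ⇒ ψ) ∨ ψ)) ∧ ((φ ⇒ φ) ∨ ψ)) = 1 − 0.845 = 0.155

0.155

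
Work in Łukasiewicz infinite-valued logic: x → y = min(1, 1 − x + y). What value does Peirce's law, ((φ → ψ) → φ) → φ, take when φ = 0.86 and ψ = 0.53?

φ → ψ = min(1, 1 − 0.86 + 0.53) = min(1, 0.67) = 0.67
(φ → ψ) → φ = min(1, 1 − 0.67 + 0.86) = min(1, 1.19) = 1.00
((φ → ψ) → φ) → φ = min(1, 1 − 1.00 + 0.86) = min(1, 0.86) = 0.86
(The value 0.86 < 1 shows this instance is not satisfied; not a Ł∞-tautology in general.)

0.86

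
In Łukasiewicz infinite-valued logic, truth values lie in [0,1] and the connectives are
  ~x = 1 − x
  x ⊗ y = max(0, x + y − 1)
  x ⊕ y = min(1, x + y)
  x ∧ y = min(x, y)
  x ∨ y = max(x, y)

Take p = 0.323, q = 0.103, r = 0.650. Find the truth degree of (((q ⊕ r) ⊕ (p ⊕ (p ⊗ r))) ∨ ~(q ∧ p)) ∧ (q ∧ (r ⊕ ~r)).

q ⊕ r = min(1, 0.103 + 0.650) = min(1, 0.753) = 0.753
p ⊗ r = max(0, 0.323 + 0.650 − 1) = max(0, -0.027) = 0.000
p ⊕ (p ⊗ r) = min(1, 0.323 + 0.000) = min(1, 0.323) = 0.323
(q ⊕ r) ⊕ (p ⊕ (p ⊗ r)) = min(1, 0.753 + 0.323) = min(1, 1.076) = 1.000
q ∧ p = min(0.103, 0.323) = 0.103
~(q ∧ p) = 1 − 0.103 = 0.897
((q ⊕ r) ⊕ (p ⊕ (p ⊗ r))) ∨ ~(q ∧ p) = max(1.000, 0.897) = 1.000
~r = 1 − 0.650 = 0.350
r ⊕ ~r = min(1, 0.650 + 0.350) = min(1, 1.000) = 1.000
q ∧ (r ⊕ ~r) = min(0.103, 1.000) = 0.103
(((q ⊕ r) ⊕ (p ⊕ (p ⊗ r))) ∨ ~(q ∧ p)) ∧ (q ∧ (r ⊕ ~r)) = min(1.000, 0.103) = 0.103

0.103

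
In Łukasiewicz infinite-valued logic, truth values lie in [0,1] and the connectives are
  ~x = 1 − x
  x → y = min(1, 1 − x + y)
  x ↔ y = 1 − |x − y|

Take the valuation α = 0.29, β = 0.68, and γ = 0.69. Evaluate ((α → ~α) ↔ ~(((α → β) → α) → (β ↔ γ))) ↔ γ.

0.31

~α = 1 − 0.29 = 0.71
α → ~α = min(1, 1 − 0.29 + 0.71) = min(1, 1.42) = 1.00
α → β = min(1, 1 − 0.29 + 0.68) = min(1, 1.39) = 1.00
(α → β) → α = min(1, 1 − 1.00 + 0.29) = min(1, 0.29) = 0.29
β ↔ γ = 1 − |0.68 − 0.69| = 1 − 0.01 = 0.99
((α → β) → α) → (β ↔ γ) = min(1, 1 − 0.29 + 0.99) = min(1, 1.70) = 1.00
~(((α → β) → α) → (β ↔ γ)) = 1 − 1.00 = 0.00
(α → ~α) ↔ ~(((α → β) → α) → (β ↔ γ)) = 1 − |1.00 − 0.00| = 1 − 1.00 = 0.00
((α → ~α) ↔ ~(((α → β) → α) → (β ↔ γ))) ↔ γ = 1 − |0.00 − 0.69| = 1 − 0.69 = 0.31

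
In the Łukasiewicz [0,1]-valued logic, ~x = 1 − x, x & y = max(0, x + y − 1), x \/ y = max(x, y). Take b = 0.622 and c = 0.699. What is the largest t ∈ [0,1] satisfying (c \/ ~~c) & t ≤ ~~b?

~c = 1 − 0.699 = 0.301
~~c = 1 − 0.301 = 0.699
c \/ ~~c = max(0.699, 0.699) = 0.699
So the left factor is c \/ ~~c = 0.699.
~b = 1 − 0.622 = 0.378
~~b = 1 − 0.378 = 0.622
So the right-hand bound is ~~b = 0.622.
The residuum of the Łukasiewicz t-norm gives the supremum: min(1, 1 − 0.699 + 0.622).
1 − 0.699 + 0.622 = 0.923, so t = min(1, 0.923) = 0.923.
Check: 0.699 & 0.923 = max(0, 0.622) = 0.622 ≤ 0.622.

0.923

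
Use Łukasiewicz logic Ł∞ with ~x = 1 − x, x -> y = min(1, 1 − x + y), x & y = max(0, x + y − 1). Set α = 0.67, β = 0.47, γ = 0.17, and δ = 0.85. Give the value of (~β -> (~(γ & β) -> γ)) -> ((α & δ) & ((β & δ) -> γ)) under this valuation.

~β = 1 − 0.47 = 0.53
γ & β = max(0, 0.17 + 0.47 − 1) = max(0, -0.36) = 0.00
~(γ & β) = 1 − 0.00 = 1.00
~(γ & β) -> γ = min(1, 1 − 1.00 + 0.17) = min(1, 0.17) = 0.17
~β -> (~(γ & β) -> γ) = min(1, 1 − 0.53 + 0.17) = min(1, 0.64) = 0.64
α & δ = max(0, 0.67 + 0.85 − 1) = max(0, 0.52) = 0.52
β & δ = max(0, 0.47 + 0.85 − 1) = max(0, 0.32) = 0.32
(β & δ) -> γ = min(1, 1 − 0.32 + 0.17) = min(1, 0.85) = 0.85
(α & δ) & ((β & δ) -> γ) = max(0, 0.52 + 0.85 − 1) = max(0, 0.37) = 0.37
(~β -> (~(γ & β) -> γ)) -> ((α & δ) & ((β & δ) -> γ)) = min(1, 1 − 0.64 + 0.37) = min(1, 0.73) = 0.73

0.73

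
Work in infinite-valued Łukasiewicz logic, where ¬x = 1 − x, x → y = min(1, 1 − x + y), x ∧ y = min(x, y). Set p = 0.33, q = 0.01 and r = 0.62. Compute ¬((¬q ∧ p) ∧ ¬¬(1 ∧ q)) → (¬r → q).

¬q = 1 − 0.01 = 0.99
¬q ∧ p = min(0.99, 0.33) = 0.33
1 ∧ q = min(1.00, 0.01) = 0.01
¬(1 ∧ q) = 1 − 0.01 = 0.99
¬¬(1 ∧ q) = 1 − 0.99 = 0.01
(¬q ∧ p) ∧ ¬¬(1 ∧ q) = min(0.33, 0.01) = 0.01
¬((¬q ∧ p) ∧ ¬¬(1 ∧ q)) = 1 − 0.01 = 0.99
¬r = 1 − 0.62 = 0.38
¬r → q = min(1, 1 − 0.38 + 0.01) = min(1, 0.63) = 0.63
¬((¬q ∧ p) ∧ ¬¬(1 ∧ q)) → (¬r → q) = min(1, 1 − 0.99 + 0.63) = min(1, 0.64) = 0.64

0.64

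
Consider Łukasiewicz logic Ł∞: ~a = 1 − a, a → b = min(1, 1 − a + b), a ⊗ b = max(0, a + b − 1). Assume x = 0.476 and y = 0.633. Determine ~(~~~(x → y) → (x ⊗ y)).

0.000

x → y = min(1, 1 − 0.476 + 0.633) = min(1, 1.157) = 1.000
~(x → y) = 1 − 1.000 = 0.000
~~(x → y) = 1 − 0.000 = 1.000
~~~(x → y) = 1 − 1.000 = 0.000
x ⊗ y = max(0, 0.476 + 0.633 − 1) = max(0, 0.109) = 0.109
~~~(x → y) → (x ⊗ y) = min(1, 1 − 0.000 + 0.109) = min(1, 1.109) = 1.000
~(~~~(x → y) → (x ⊗ y)) = 1 − 1.000 = 0.000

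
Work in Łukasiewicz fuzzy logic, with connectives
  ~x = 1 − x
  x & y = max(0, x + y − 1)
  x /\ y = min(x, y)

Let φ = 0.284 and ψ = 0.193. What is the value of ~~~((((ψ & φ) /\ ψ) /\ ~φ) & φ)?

1.000

ψ & φ = max(0, 0.193 + 0.284 − 1) = max(0, -0.523) = 0.000
(ψ & φ) /\ ψ = min(0.000, 0.193) = 0.000
~φ = 1 − 0.284 = 0.716
((ψ & φ) /\ ψ) /\ ~φ = min(0.000, 0.716) = 0.000
(((ψ & φ) /\ ψ) /\ ~φ) & φ = max(0, 0.000 + 0.284 − 1) = max(0, -0.716) = 0.000
~((((ψ & φ) /\ ψ) /\ ~φ) & φ) = 1 − 0.000 = 1.000
~~((((ψ & φ) /\ ψ) /\ ~φ) & φ) = 1 − 1.000 = 0.000
~~~((((ψ & φ) /\ ψ) /\ ~φ) & φ) = 1 − 0.000 = 1.000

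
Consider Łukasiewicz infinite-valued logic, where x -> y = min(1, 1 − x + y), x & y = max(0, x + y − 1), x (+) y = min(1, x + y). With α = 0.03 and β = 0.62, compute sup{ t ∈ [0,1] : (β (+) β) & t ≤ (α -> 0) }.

β (+) β = min(1, 0.62 + 0.62) = min(1, 1.24) = 1.00
So the left factor is β (+) β = 1.00.
α -> 0 = min(1, 1 − 0.03 + 0.00) = min(1, 0.97) = 0.97
So the right-hand bound is α -> 0 = 0.97.
The residuum of the Łukasiewicz t-norm gives the supremum: min(1, 1 − 1.00 + 0.97).
1 − 1.00 + 0.97 = 0.97, so t = min(1, 0.97) = 0.97.
Check: 1.00 & 0.97 = max(0, 0.97) = 0.97 ≤ 0.97.

0.97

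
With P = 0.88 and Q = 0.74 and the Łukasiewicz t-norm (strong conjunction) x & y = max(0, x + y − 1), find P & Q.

0.62

P & Q = max(0, 0.88 + 0.74 − 1) = max(0, 0.62) = 0.62
For comparison, the Gödel (minimum) t-norm min(x, y) would give 0.74.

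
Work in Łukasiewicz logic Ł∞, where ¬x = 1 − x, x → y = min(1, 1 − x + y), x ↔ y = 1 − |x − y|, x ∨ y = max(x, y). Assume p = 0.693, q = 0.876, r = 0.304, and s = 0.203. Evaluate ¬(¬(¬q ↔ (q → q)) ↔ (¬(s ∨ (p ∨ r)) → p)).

0.124

¬q = 1 − 0.876 = 0.124
q → q = min(1, 1 − 0.876 + 0.876) = min(1, 1.000) = 1.000
¬q ↔ (q → q) = 1 − |0.124 − 1.000| = 1 − 0.876 = 0.124
¬(¬q ↔ (q → q)) = 1 − 0.124 = 0.876
p ∨ r = max(0.693, 0.304) = 0.693
s ∨ (p ∨ r) = max(0.203, 0.693) = 0.693
¬(s ∨ (p ∨ r)) = 1 − 0.693 = 0.307
¬(s ∨ (p ∨ r)) → p = min(1, 1 − 0.307 + 0.693) = min(1, 1.386) = 1.000
¬(¬q ↔ (q → q)) ↔ (¬(s ∨ (p ∨ r)) → p) = 1 − |0.876 − 1.000| = 1 − 0.124 = 0.876
¬(¬(¬q ↔ (q → q)) ↔ (¬(s ∨ (p ∨ r)) → p)) = 1 − 0.876 = 0.124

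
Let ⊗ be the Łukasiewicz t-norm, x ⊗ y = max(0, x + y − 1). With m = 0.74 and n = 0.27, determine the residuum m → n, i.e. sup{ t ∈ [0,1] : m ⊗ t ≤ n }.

0.53

The residuum of the Łukasiewicz t-norm gives the supremum: min(1, 1 − 0.74 + 0.27).
1 − 0.74 + 0.27 = 0.53, so t = min(1, 0.53) = 0.53.
Check: 0.74 ⊗ 0.53 = max(0, 0.27) = 0.27 ≤ 0.27.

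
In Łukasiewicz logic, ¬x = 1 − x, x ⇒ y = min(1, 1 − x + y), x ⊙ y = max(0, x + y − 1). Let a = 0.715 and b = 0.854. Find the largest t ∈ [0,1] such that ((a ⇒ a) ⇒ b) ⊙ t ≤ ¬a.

0.431

a ⇒ a = min(1, 1 − 0.715 + 0.715) = min(1, 1.000) = 1.000
(a ⇒ a) ⇒ b = min(1, 1 − 1.000 + 0.854) = min(1, 0.854) = 0.854
So the left factor is (a ⇒ a) ⇒ b = 0.854.
¬a = 1 − 0.715 = 0.285
So the right-hand bound is ¬a = 0.285.
The residuum of the Łukasiewicz t-norm gives the supremum: min(1, 1 − 0.854 + 0.285).
1 − 0.854 + 0.285 = 0.431, so t = min(1, 0.431) = 0.431.
Check: 0.854 ⊙ 0.431 = max(0, 0.285) = 0.285 ≤ 0.285.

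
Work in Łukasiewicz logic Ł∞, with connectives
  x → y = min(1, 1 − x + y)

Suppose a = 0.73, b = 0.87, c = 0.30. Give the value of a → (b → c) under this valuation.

b → c = min(1, 1 − 0.87 + 0.30) = min(1, 0.43) = 0.43
a → (b → c) = min(1, 1 − 0.73 + 0.43) = min(1, 0.70) = 0.70

0.70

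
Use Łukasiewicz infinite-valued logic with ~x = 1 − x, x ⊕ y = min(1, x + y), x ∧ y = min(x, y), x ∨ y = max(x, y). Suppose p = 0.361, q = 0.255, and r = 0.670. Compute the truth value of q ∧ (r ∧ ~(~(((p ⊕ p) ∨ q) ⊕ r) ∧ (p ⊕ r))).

0.255

p ⊕ p = min(1, 0.361 + 0.361) = min(1, 0.722) = 0.722
(p ⊕ p) ∨ q = max(0.722, 0.255) = 0.722
((p ⊕ p) ∨ q) ⊕ r = min(1, 0.722 + 0.670) = min(1, 1.392) = 1.000
~(((p ⊕ p) ∨ q) ⊕ r) = 1 − 1.000 = 0.000
p ⊕ r = min(1, 0.361 + 0.670) = min(1, 1.031) = 1.000
~(((p ⊕ p) ∨ q) ⊕ r) ∧ (p ⊕ r) = min(0.000, 1.000) = 0.000
~(~(((p ⊕ p) ∨ q) ⊕ r) ∧ (p ⊕ r)) = 1 − 0.000 = 1.000
r ∧ ~(~(((p ⊕ p) ∨ q) ⊕ r) ∧ (p ⊕ r)) = min(0.670, 1.000) = 0.670
q ∧ (r ∧ ~(~(((p ⊕ p) ∨ q) ⊕ r) ∧ (p ⊕ r))) = min(0.255, 0.670) = 0.255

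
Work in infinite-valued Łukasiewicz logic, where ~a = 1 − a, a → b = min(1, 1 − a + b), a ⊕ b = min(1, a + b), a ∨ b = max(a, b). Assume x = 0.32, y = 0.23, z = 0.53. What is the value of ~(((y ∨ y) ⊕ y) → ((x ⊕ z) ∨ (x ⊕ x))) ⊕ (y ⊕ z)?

y ∨ y = max(0.23, 0.23) = 0.23
(y ∨ y) ⊕ y = min(1, 0.23 + 0.23) = min(1, 0.46) = 0.46
x ⊕ z = min(1, 0.32 + 0.53) = min(1, 0.85) = 0.85
x ⊕ x = min(1, 0.32 + 0.32) = min(1, 0.64) = 0.64
(x ⊕ z) ∨ (x ⊕ x) = max(0.85, 0.64) = 0.85
((y ∨ y) ⊕ y) → ((x ⊕ z) ∨ (x ⊕ x)) = min(1, 1 − 0.46 + 0.85) = min(1, 1.39) = 1.00
~(((y ∨ y) ⊕ y) → ((x ⊕ z) ∨ (x ⊕ x))) = 1 − 1.00 = 0.00
y ⊕ z = min(1, 0.23 + 0.53) = min(1, 0.76) = 0.76
~(((y ∨ y) ⊕ y) → ((x ⊕ z) ∨ (x ⊕ x))) ⊕ (y ⊕ z) = min(1, 0.00 + 0.76) = min(1, 0.76) = 0.76

0.76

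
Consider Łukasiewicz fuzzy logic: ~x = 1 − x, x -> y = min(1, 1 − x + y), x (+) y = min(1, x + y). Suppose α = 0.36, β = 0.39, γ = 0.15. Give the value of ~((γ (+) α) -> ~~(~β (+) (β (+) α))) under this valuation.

0.00

γ (+) α = min(1, 0.15 + 0.36) = min(1, 0.51) = 0.51
~β = 1 − 0.39 = 0.61
β (+) α = min(1, 0.39 + 0.36) = min(1, 0.75) = 0.75
~β (+) (β (+) α) = min(1, 0.61 + 0.75) = min(1, 1.36) = 1.00
~(~β (+) (β (+) α)) = 1 − 1.00 = 0.00
~~(~β (+) (β (+) α)) = 1 − 0.00 = 1.00
(γ (+) α) -> ~~(~β (+) (β (+) α)) = min(1, 1 − 0.51 + 1.00) = min(1, 1.49) = 1.00
~((γ (+) α) -> ~~(~β (+) (β (+) α))) = 1 − 1.00 = 0.00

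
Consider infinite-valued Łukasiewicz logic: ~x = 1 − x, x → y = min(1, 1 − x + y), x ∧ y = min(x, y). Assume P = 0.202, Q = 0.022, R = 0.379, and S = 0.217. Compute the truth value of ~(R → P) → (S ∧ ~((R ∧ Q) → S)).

R → P = min(1, 1 − 0.379 + 0.202) = min(1, 0.823) = 0.823
~(R → P) = 1 − 0.823 = 0.177
R ∧ Q = min(0.379, 0.022) = 0.022
(R ∧ Q) → S = min(1, 1 − 0.022 + 0.217) = min(1, 1.195) = 1.000
~((R ∧ Q) → S) = 1 − 1.000 = 0.000
S ∧ ~((R ∧ Q) → S) = min(0.217, 0.000) = 0.000
~(R → P) → (S ∧ ~((R ∧ Q) → S)) = min(1, 1 − 0.177 + 0.000) = min(1, 0.823) = 0.823

0.823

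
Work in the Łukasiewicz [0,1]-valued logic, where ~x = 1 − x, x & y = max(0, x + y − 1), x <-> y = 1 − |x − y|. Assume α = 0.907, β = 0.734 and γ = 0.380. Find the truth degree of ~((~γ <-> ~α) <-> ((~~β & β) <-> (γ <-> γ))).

~γ = 1 − 0.380 = 0.620
~α = 1 − 0.907 = 0.093
~γ <-> ~α = 1 − |0.620 − 0.093| = 1 − 0.527 = 0.473
~β = 1 − 0.734 = 0.266
~~β = 1 − 0.266 = 0.734
~~β & β = max(0, 0.734 + 0.734 − 1) = max(0, 0.468) = 0.468
γ <-> γ = 1 − |0.380 − 0.380| = 1 − 0.000 = 1.000
(~~β & β) <-> (γ <-> γ) = 1 − |0.468 − 1.000| = 1 − 0.532 = 0.468
(~γ <-> ~α) <-> ((~~β & β) <-> (γ <-> γ)) = 1 − |0.473 − 0.468| = 1 − 0.005 = 0.995
~((~γ <-> ~α) <-> ((~~β & β) <-> (γ <-> γ))) = 1 − 0.995 = 0.005

0.005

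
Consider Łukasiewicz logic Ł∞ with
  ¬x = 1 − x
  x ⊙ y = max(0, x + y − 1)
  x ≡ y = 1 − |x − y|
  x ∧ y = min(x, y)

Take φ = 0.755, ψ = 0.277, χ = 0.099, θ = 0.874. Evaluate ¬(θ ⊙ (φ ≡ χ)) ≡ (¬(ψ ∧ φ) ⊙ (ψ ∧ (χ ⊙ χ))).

φ ≡ χ = 1 − |0.755 − 0.099| = 1 − 0.656 = 0.344
θ ⊙ (φ ≡ χ) = max(0, 0.874 + 0.344 − 1) = max(0, 0.218) = 0.218
¬(θ ⊙ (φ ≡ χ)) = 1 − 0.218 = 0.782
ψ ∧ φ = min(0.277, 0.755) = 0.277
¬(ψ ∧ φ) = 1 − 0.277 = 0.723
χ ⊙ χ = max(0, 0.099 + 0.099 − 1) = max(0, -0.802) = 0.000
ψ ∧ (χ ⊙ χ) = min(0.277, 0.000) = 0.000
¬(ψ ∧ φ) ⊙ (ψ ∧ (χ ⊙ χ)) = max(0, 0.723 + 0.000 − 1) = max(0, -0.277) = 0.000
¬(θ ⊙ (φ ≡ χ)) ≡ (¬(ψ ∧ φ) ⊙ (ψ ∧ (χ ⊙ χ))) = 1 − |0.782 − 0.000| = 1 − 0.782 = 0.218

0.218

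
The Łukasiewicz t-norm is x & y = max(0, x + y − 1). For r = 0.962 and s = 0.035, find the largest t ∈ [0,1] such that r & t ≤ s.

0.073

The residuum of the Łukasiewicz t-norm gives the supremum: min(1, 1 − 0.962 + 0.035).
1 − 0.962 + 0.035 = 0.073, so t = min(1, 0.073) = 0.073.
Check: 0.962 & 0.073 = max(0, 0.035) = 0.035 ≤ 0.035.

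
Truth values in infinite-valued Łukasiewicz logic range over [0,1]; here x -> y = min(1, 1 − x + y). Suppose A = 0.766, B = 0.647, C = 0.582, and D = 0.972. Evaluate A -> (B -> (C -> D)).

1.000

C -> D = min(1, 1 − 0.582 + 0.972) = min(1, 1.390) = 1.000
B -> (C -> D) = min(1, 1 − 0.647 + 1.000) = min(1, 1.353) = 1.000
A -> (B -> (C -> D)) = min(1, 1 − 0.766 + 1.000) = min(1, 1.234) = 1.000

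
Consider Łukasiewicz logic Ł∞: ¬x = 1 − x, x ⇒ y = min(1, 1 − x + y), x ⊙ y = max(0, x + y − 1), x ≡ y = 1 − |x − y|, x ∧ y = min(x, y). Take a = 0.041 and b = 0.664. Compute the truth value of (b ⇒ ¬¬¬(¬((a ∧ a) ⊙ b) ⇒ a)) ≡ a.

a ∧ a = min(0.041, 0.041) = 0.041
(a ∧ a) ⊙ b = max(0, 0.041 + 0.664 − 1) = max(0, -0.295) = 0.000
¬((a ∧ a) ⊙ b) = 1 − 0.000 = 1.000
¬((a ∧ a) ⊙ b) ⇒ a = min(1, 1 − 1.000 + 0.041) = min(1, 0.041) = 0.041
¬(¬((a ∧ a) ⊙ b) ⇒ a) = 1 − 0.041 = 0.959
¬¬(¬((a ∧ a) ⊙ b) ⇒ a) = 1 − 0.959 = 0.041
¬¬¬(¬((a ∧ a) ⊙ b) ⇒ a) = 1 − 0.041 = 0.959
b ⇒ ¬¬¬(¬((a ∧ a) ⊙ b) ⇒ a) = min(1, 1 − 0.664 + 0.959) = min(1, 1.295) = 1.000
(b ⇒ ¬¬¬(¬((a ∧ a) ⊙ b) ⇒ a)) ≡ a = 1 − |1.000 − 0.041| = 1 − 0.959 = 0.041

0.041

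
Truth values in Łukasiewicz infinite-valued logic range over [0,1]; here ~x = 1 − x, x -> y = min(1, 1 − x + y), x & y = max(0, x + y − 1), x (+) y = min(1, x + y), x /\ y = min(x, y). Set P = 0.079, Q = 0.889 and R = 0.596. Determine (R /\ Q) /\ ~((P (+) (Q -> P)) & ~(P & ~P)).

0.596

R /\ Q = min(0.596, 0.889) = 0.596
Q -> P = min(1, 1 − 0.889 + 0.079) = min(1, 0.190) = 0.190
P (+) (Q -> P) = min(1, 0.079 + 0.190) = min(1, 0.269) = 0.269
~P = 1 − 0.079 = 0.921
P & ~P = max(0, 0.079 + 0.921 − 1) = max(0, 0.000) = 0.000
~(P & ~P) = 1 − 0.000 = 1.000
(P (+) (Q -> P)) & ~(P & ~P) = max(0, 0.269 + 1.000 − 1) = max(0, 0.269) = 0.269
~((P (+) (Q -> P)) & ~(P & ~P)) = 1 − 0.269 = 0.731
(R /\ Q) /\ ~((P (+) (Q -> P)) & ~(P & ~P)) = min(0.596, 0.731) = 0.596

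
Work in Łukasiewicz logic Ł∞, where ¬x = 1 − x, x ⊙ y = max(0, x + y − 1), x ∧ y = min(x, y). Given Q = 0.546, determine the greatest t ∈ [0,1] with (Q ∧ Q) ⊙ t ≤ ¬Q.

Q ∧ Q = min(0.546, 0.546) = 0.546
So the left factor is Q ∧ Q = 0.546.
¬Q = 1 − 0.546 = 0.454
So the right-hand bound is ¬Q = 0.454.
The residuum of the Łukasiewicz t-norm gives the supremum: min(1, 1 − 0.546 + 0.454).
1 − 0.546 + 0.454 = 0.908, so t = min(1, 0.908) = 0.908.
Check: 0.546 ⊙ 0.908 = max(0, 0.454) = 0.454 ≤ 0.454.

0.908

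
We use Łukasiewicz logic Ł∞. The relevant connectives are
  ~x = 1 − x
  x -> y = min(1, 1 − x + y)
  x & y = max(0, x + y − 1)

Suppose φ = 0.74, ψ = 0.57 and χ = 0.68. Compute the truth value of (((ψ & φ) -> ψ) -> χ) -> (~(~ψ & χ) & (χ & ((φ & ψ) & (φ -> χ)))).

0.32

ψ & φ = max(0, 0.57 + 0.74 − 1) = max(0, 0.31) = 0.31
(ψ & φ) -> ψ = min(1, 1 − 0.31 + 0.57) = min(1, 1.26) = 1.00
((ψ & φ) -> ψ) -> χ = min(1, 1 − 1.00 + 0.68) = min(1, 0.68) = 0.68
~ψ = 1 − 0.57 = 0.43
~ψ & χ = max(0, 0.43 + 0.68 − 1) = max(0, 0.11) = 0.11
~(~ψ & χ) = 1 − 0.11 = 0.89
φ & ψ = max(0, 0.74 + 0.57 − 1) = max(0, 0.31) = 0.31
φ -> χ = min(1, 1 − 0.74 + 0.68) = min(1, 0.94) = 0.94
(φ & ψ) & (φ -> χ) = max(0, 0.31 + 0.94 − 1) = max(0, 0.25) = 0.25
χ & ((φ & ψ) & (φ -> χ)) = max(0, 0.68 + 0.25 − 1) = max(0, -0.07) = 0.00
~(~ψ & χ) & (χ & ((φ & ψ) & (φ -> χ))) = max(0, 0.89 + 0.00 − 1) = max(0, -0.11) = 0.00
(((ψ & φ) -> ψ) -> χ) -> (~(~ψ & χ) & (χ & ((φ & ψ) & (φ -> χ)))) = min(1, 1 − 0.68 + 0.00) = min(1, 0.32) = 0.32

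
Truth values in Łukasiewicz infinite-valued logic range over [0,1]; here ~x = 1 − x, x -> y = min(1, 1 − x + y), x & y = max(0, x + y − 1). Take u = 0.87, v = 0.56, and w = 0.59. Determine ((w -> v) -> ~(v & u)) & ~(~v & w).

0.57

w -> v = min(1, 1 − 0.59 + 0.56) = min(1, 0.97) = 0.97
v & u = max(0, 0.56 + 0.87 − 1) = max(0, 0.43) = 0.43
~(v & u) = 1 − 0.43 = 0.57
(w -> v) -> ~(v & u) = min(1, 1 − 0.97 + 0.57) = min(1, 0.60) = 0.60
~v = 1 − 0.56 = 0.44
~v & w = max(0, 0.44 + 0.59 − 1) = max(0, 0.03) = 0.03
~(~v & w) = 1 − 0.03 = 0.97
((w -> v) -> ~(v & u)) & ~(~v & w) = max(0, 0.60 + 0.97 − 1) = max(0, 0.57) = 0.57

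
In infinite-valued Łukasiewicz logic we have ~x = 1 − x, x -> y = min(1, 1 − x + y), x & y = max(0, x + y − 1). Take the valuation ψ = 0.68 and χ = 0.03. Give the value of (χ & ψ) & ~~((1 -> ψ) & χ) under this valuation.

χ & ψ = max(0, 0.03 + 0.68 − 1) = max(0, -0.29) = 0.00
1 -> ψ = min(1, 1 − 1.00 + 0.68) = min(1, 0.68) = 0.68
(1 -> ψ) & χ = max(0, 0.68 + 0.03 − 1) = max(0, -0.29) = 0.00
~((1 -> ψ) & χ) = 1 − 0.00 = 1.00
~~((1 -> ψ) & χ) = 1 − 1.00 = 0.00
(χ & ψ) & ~~((1 -> ψ) & χ) = max(0, 0.00 + 0.00 − 1) = max(0, -1.00) = 0.00

0.00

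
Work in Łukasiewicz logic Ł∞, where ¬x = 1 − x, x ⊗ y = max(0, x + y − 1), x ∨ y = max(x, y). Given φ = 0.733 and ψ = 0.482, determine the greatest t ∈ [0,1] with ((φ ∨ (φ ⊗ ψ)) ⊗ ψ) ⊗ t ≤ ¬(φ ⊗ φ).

1.000

φ ⊗ ψ = max(0, 0.733 + 0.482 − 1) = max(0, 0.215) = 0.215
φ ∨ (φ ⊗ ψ) = max(0.733, 0.215) = 0.733
(φ ∨ (φ ⊗ ψ)) ⊗ ψ = max(0, 0.733 + 0.482 − 1) = max(0, 0.215) = 0.215
So the left factor is (φ ∨ (φ ⊗ ψ)) ⊗ ψ = 0.215.
φ ⊗ φ = max(0, 0.733 + 0.733 − 1) = max(0, 0.466) = 0.466
¬(φ ⊗ φ) = 1 − 0.466 = 0.534
So the right-hand bound is ¬(φ ⊗ φ) = 0.534.
The residuum of the Łukasiewicz t-norm gives the supremum: min(1, 1 − 0.215 + 0.534).
1 − 0.215 + 0.534 = 1.319, so t = min(1, 1.319) = 1.000.
Check: 0.215 ⊗ 1.000 = max(0, 0.215) = 0.215 ≤ 0.534.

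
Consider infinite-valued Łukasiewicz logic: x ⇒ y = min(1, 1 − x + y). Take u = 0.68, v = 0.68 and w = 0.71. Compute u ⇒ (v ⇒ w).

1.00

v ⇒ w = min(1, 1 − 0.68 + 0.71) = min(1, 1.03) = 1.00
u ⇒ (v ⇒ w) = min(1, 1 − 0.68 + 1.00) = min(1, 1.32) = 1.00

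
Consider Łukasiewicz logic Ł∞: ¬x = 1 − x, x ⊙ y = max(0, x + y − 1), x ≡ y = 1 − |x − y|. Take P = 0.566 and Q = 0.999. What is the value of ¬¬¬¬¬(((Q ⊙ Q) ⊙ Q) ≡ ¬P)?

0.563

Q ⊙ Q = max(0, 0.999 + 0.999 − 1) = max(0, 0.998) = 0.998
(Q ⊙ Q) ⊙ Q = max(0, 0.998 + 0.999 − 1) = max(0, 0.997) = 0.997
¬P = 1 − 0.566 = 0.434
((Q ⊙ Q) ⊙ Q) ≡ ¬P = 1 − |0.997 − 0.434| = 1 − 0.563 = 0.437
¬(((Q ⊙ Q) ⊙ Q) ≡ ¬P) = 1 − 0.437 = 0.563
¬¬(((Q ⊙ Q) ⊙ Q) ≡ ¬P) = 1 − 0.563 = 0.437
¬¬¬(((Q ⊙ Q) ⊙ Q) ≡ ¬P) = 1 − 0.437 = 0.563
¬¬¬¬(((Q ⊙ Q) ⊙ Q) ≡ ¬P) = 1 − 0.563 = 0.437
¬¬¬¬¬(((Q ⊙ Q) ⊙ Q) ≡ ¬P) = 1 − 0.437 = 0.563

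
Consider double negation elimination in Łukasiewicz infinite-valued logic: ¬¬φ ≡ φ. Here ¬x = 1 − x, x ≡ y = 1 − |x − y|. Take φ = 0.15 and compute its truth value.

1.00

¬φ = 1 − 0.15 = 0.85
¬¬φ = 1 − 0.85 = 0.15
¬¬φ ≡ φ = 1 − |0.15 − 0.15| = 1 − 0.00 = 1.00
(As expected: always 1 in Ł∞ since negation is involutive.)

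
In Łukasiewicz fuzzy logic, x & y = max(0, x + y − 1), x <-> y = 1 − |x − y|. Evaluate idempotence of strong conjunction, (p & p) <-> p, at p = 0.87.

0.87

p & p = max(0, 0.87 + 0.87 − 1) = max(0, 0.74) = 0.74
(p & p) <-> p = 1 − |0.74 − 0.87| = 1 − 0.13 = 0.87
(The value 0.87 < 1 shows this instance is not satisfied; fails in Ł∞ since a ⊗ a = max(0, 2a−1) ≠ a in general.)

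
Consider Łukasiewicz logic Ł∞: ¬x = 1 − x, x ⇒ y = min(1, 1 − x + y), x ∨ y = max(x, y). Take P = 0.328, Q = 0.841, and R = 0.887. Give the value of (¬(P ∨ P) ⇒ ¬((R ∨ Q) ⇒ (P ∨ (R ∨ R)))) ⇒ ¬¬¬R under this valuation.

P ∨ P = max(0.328, 0.328) = 0.328
¬(P ∨ P) = 1 − 0.328 = 0.672
R ∨ Q = max(0.887, 0.841) = 0.887
R ∨ R = max(0.887, 0.887) = 0.887
P ∨ (R ∨ R) = max(0.328, 0.887) = 0.887
(R ∨ Q) ⇒ (P ∨ (R ∨ R)) = min(1, 1 − 0.887 + 0.887) = min(1, 1.000) = 1.000
¬((R ∨ Q) ⇒ (P ∨ (R ∨ R))) = 1 − 1.000 = 0.000
¬(P ∨ P) ⇒ ¬((R ∨ Q) ⇒ (P ∨ (R ∨ R))) = min(1, 1 − 0.672 + 0.000) = min(1, 0.328) = 0.328
¬R = 1 − 0.887 = 0.113
¬¬R = 1 − 0.113 = 0.887
¬¬¬R = 1 − 0.887 = 0.113
(¬(P ∨ P) ⇒ ¬((R ∨ Q) ⇒ (P ∨ (R ∨ R)))) ⇒ ¬¬¬R = min(1, 1 − 0.328 + 0.113) = min(1, 0.785) = 0.785

0.785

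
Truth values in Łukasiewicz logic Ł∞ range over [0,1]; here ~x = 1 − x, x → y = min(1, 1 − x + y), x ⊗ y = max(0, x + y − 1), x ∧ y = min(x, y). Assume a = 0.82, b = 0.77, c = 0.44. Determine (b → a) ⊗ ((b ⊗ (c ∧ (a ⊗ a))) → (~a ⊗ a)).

b → a = min(1, 1 − 0.77 + 0.82) = min(1, 1.05) = 1.00
a ⊗ a = max(0, 0.82 + 0.82 − 1) = max(0, 0.64) = 0.64
c ∧ (a ⊗ a) = min(0.44, 0.64) = 0.44
b ⊗ (c ∧ (a ⊗ a)) = max(0, 0.77 + 0.44 − 1) = max(0, 0.21) = 0.21
~a = 1 − 0.82 = 0.18
~a ⊗ a = max(0, 0.18 + 0.82 − 1) = max(0, 0.00) = 0.00
(b ⊗ (c ∧ (a ⊗ a))) → (~a ⊗ a) = min(1, 1 − 0.21 + 0.00) = min(1, 0.79) = 0.79
(b → a) ⊗ ((b ⊗ (c ∧ (a ⊗ a))) → (~a ⊗ a)) = max(0, 1.00 + 0.79 − 1) = max(0, 0.79) = 0.79

0.79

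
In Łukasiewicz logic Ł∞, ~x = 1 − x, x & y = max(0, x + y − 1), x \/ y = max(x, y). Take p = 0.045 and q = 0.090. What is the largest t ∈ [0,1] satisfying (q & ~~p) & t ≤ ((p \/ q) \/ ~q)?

~p = 1 − 0.045 = 0.955
~~p = 1 − 0.955 = 0.045
q & ~~p = max(0, 0.090 + 0.045 − 1) = max(0, -0.865) = 0.000
So the left factor is q & ~~p = 0.000.
p \/ q = max(0.045, 0.090) = 0.090
~q = 1 − 0.090 = 0.910
(p \/ q) \/ ~q = max(0.090, 0.910) = 0.910
So the right-hand bound is (p \/ q) \/ ~q = 0.910.
The residuum of the Łukasiewicz t-norm gives the supremum: min(1, 1 − 0.000 + 0.910).
1 − 0.000 + 0.910 = 1.910, so t = min(1, 1.910) = 1.000.
Check: 0.000 & 1.000 = max(0, 0.000) = 0.000 ≤ 0.910.

1.000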